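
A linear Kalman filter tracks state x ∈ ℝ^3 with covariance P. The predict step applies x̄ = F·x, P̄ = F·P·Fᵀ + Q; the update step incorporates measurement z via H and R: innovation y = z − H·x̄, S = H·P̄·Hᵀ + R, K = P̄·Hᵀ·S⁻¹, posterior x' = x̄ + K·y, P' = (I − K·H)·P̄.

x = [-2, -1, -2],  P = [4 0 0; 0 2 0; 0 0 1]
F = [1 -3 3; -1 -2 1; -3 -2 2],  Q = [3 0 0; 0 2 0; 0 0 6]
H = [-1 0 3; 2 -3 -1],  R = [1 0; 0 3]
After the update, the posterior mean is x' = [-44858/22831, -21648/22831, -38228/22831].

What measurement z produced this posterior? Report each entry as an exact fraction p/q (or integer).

z = [-3, 1]

x̄ = F·x = [-5, 2, 4]
P̄ = F·P·Fᵀ + Q = [34 11 6; 11 15 22; 6 22 54]
S = H·P̄·Hᵀ + R = [485 -353; -353 304]
K = P̄·Hᵀ·S⁻¹ = [5373/22831 8417/22831; 835/22831 -2410/22831; 9300/22831 2688/22831]
x' − x̄ = [69297/22831, -67310/22831, -129552/22831] = K·y
y = (KᵀK)⁻¹·Kᵀ·(x' − x̄) = [-20, 21]
z = y + H·x̄ = [-20, 21] + [17, -20] = [-3, 1]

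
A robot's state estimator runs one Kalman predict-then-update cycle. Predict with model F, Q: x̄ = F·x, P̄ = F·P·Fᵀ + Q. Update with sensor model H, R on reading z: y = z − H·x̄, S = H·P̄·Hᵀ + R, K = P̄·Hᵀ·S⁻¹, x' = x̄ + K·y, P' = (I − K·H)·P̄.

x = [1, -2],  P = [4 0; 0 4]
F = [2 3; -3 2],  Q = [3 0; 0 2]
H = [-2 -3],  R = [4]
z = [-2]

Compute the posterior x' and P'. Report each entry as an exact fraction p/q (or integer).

x̄ = F·x = [-4, -7]
P̄ = F·P·Fᵀ + Q = [55 0; 0 54]
y = z − H·x̄ = [-31]
S = H·P̄·Hᵀ + R = [710]
K = P̄·Hᵀ·S⁻¹ = [-11/71; -81/355]
x' = x̄ + K·y = [57/71, 26/355]
P' = (I − K·H)·P̄ = [2695/71 -1782/71; -1782/71 6048/355]

x' = [57/71, 26/355]
P' = [2695/71 -1782/71; -1782/71 6048/355]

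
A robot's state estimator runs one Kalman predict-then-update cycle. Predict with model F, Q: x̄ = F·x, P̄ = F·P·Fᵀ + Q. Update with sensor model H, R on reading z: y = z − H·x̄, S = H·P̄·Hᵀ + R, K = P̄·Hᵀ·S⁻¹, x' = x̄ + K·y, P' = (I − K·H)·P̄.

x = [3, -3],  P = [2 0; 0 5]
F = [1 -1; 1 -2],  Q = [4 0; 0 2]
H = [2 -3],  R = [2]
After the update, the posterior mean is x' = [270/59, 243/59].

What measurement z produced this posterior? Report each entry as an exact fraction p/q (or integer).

z = [-3]

x̄ = F·x = [6, 9]
P̄ = F·P·Fᵀ + Q = [11 12; 12 24]
S = H·P̄·Hᵀ + R = [118]
K = P̄·Hᵀ·S⁻¹ = [-7/59; -24/59]
x' − x̄ = [-84/59, -288/59] = K·y
y = (KᵀK)⁻¹·Kᵀ·(x' − x̄) = [12]
z = y + H·x̄ = [12] + [-15] = [-3]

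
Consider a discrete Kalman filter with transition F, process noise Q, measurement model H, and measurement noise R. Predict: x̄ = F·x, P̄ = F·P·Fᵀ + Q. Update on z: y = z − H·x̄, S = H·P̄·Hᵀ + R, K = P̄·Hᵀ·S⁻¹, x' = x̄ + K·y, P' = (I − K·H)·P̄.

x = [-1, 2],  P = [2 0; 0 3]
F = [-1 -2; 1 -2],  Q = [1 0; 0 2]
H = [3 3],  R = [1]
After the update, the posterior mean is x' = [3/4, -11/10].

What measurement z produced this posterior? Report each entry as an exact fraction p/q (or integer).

x̄ = F·x = [-3, -5]
P̄ = F·P·Fᵀ + Q = [15 10; 10 16]
S = H·P̄·Hᵀ + R = [460]
K = P̄·Hᵀ·S⁻¹ = [15/92; 39/230]
x' − x̄ = [15/4, 39/10] = K·y
y = (KᵀK)⁻¹·Kᵀ·(x' − x̄) = [23]
z = y + H·x̄ = [23] + [-24] = [-1]

z = [-1]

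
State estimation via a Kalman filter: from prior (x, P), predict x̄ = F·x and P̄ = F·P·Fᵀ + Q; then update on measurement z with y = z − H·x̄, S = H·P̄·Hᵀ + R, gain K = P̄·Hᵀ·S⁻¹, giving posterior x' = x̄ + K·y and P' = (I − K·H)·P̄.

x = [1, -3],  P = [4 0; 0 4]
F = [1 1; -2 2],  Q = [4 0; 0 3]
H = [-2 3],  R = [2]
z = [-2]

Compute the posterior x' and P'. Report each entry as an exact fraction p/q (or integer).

x' = [-1162/365, -206/73]
P' = [3804/365 504/73; 504/73 350/73]

x̄ = F·x = [-2, -8]
P̄ = F·P·Fᵀ + Q = [12 0; 0 35]
y = z − H·x̄ = [18]
S = H·P̄·Hᵀ + R = [365]
K = P̄·Hᵀ·S⁻¹ = [-24/365; 21/73]
x' = x̄ + K·y = [-1162/365, -206/73]
P' = (I − K·H)·P̄ = [3804/365 504/73; 504/73 350/73]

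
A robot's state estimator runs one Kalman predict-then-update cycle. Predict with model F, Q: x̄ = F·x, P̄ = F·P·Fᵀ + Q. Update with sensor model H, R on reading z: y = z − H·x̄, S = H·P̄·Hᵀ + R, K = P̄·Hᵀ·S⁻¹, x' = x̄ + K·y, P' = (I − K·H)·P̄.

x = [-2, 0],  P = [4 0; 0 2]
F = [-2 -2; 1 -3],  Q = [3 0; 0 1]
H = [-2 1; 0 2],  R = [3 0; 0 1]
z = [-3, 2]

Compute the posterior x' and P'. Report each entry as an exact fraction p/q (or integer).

x' = [3455/1679, 3275/3358]
P' = [3973/5037 611/5037; 611/5037 2489/10074]

x̄ = F·x = [4, -2]
P̄ = F·P·Fᵀ + Q = [27 4; 4 23]
y = z − H·x̄ = [7, 6]
S = H·P̄·Hᵀ + R = [118 30; 30 93]
K = P̄·Hᵀ·S⁻¹ = [-815/1679 1222/5037; 5/3358 2489/5037]
x' = x̄ + K·y = [3455/1679, 3275/3358]
P' = (I − K·H)·P̄ = [3973/5037 611/5037; 611/5037 2489/10074]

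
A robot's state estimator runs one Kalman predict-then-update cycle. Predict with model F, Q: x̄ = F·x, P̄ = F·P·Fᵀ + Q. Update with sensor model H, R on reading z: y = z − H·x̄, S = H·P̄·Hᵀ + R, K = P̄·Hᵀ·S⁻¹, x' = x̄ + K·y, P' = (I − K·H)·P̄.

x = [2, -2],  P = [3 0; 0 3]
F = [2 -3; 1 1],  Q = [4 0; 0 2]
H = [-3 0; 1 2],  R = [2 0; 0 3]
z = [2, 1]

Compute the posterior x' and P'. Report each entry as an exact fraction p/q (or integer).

x̄ = F·x = [10, 0]
P̄ = F·P·Fᵀ + Q = [43 -3; -3 8]
y = z − H·x̄ = [32, -9]
S = H·P̄·Hᵀ + R = [389 -111; -111 66]
K = P̄·Hᵀ·S⁻¹ = [-1469/4451 74/13353; 679/4451 6056/13353]
x' = x̄ + K·y = [-2720/4451, 3560/4451]
P' = (I − K·H)·P̄ = [2938/13353 -1358/13353; -1358/13353 9763/13353]

x' = [-2720/4451, 3560/4451]
P' = [2938/13353 -1358/13353; -1358/13353 9763/13353]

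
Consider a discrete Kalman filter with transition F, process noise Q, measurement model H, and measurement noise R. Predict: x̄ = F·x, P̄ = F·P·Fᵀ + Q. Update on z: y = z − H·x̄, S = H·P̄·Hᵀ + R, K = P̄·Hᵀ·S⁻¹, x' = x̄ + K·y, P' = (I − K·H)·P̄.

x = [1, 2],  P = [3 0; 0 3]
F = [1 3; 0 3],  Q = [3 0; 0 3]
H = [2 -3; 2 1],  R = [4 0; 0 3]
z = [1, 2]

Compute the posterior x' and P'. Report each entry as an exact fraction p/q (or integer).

x' = [5659/6010, 924/3005]
P' = [2829/6010 489/3005; 489/3005 1278/3005]

x̄ = F·x = [7, 6]
P̄ = F·P·Fᵀ + Q = [33 27; 27 30]
y = z − H·x̄ = [5, -18]
S = H·P̄·Hᵀ + R = [82 -66; -66 273]
K = P̄·Hᵀ·S⁻¹ = [681/6010 1106/3005; -714/3005 752/3005]
x' = x̄ + K·y = [5659/6010, 924/3005]
P' = (I − K·H)·P̄ = [2829/6010 489/3005; 489/3005 1278/3005]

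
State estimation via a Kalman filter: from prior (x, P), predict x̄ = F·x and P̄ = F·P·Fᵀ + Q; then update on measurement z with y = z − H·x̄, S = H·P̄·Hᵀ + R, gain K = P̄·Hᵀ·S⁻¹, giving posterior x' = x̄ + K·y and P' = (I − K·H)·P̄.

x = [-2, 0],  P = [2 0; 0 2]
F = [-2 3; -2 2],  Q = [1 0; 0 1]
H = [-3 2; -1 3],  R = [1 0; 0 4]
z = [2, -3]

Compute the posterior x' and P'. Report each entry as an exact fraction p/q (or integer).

x̄ = F·x = [4, 4]
P̄ = F·P·Fᵀ + Q = [27 20; 20 17]
y = z − H·x̄ = [6, -11]
S = H·P̄·Hᵀ + R = [72 -37; -37 64]
K = P̄·Hᵀ·S⁻¹ = [-1403/3239 859/3239; -517/3239 1270/3239]
x' = x̄ + K·y = [-4911/3239, -4116/3239]
P' = (I − K·H)·P̄ = [1583/3239 1673/3239; 1673/3239 2251/3239]

x' = [-4911/3239, -4116/3239]
P' = [1583/3239 1673/3239; 1673/3239 2251/3239]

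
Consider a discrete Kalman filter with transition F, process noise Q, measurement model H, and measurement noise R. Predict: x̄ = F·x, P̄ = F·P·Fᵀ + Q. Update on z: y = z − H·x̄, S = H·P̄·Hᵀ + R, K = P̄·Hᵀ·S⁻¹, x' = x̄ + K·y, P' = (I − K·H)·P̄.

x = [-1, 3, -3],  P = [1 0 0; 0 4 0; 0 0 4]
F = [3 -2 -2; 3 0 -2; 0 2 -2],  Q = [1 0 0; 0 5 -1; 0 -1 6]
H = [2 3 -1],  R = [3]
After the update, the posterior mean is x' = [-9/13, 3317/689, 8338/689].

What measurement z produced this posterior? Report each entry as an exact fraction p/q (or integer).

x̄ = F·x = [-3, 3, 12]
P̄ = F·P·Fᵀ + Q = [42 25 0; 25 30 15; 0 15 38]
S = H·P̄·Hᵀ + R = [689]
K = P̄·Hᵀ·S⁻¹ = [3/13; 125/689; 7/689]
x' − x̄ = [30/13, 1250/689, 70/689] = K·y
y = (KᵀK)⁻¹·Kᵀ·(x' − x̄) = [10]
z = y + H·x̄ = [10] + [-9] = [1]

z = [1]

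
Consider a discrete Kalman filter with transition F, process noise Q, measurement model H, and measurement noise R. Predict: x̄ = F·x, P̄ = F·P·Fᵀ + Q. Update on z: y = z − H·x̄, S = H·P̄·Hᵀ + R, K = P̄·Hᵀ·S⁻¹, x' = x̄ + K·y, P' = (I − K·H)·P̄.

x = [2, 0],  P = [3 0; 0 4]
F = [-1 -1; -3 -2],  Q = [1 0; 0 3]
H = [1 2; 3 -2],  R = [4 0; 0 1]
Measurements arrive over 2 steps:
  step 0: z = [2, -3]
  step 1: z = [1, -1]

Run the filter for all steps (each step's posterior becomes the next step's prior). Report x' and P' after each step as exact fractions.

step 0: x̄ = F·x = [-2, -6]
step 0: P̄ = F·P·Fᵀ + Q = [8 17; 17 46]
step 0: y = z − H·x̄ = [16, -9]
step 0: S = H·P̄·Hᵀ + R = [264 -92; -92 53]
step 0: K = P̄·Hᵀ·S⁻¹ = [653/2764 153/691; 2005/5528 -199/1382]
step 0: x' = x̄ + K·y = [-147/691, 1519/1382]
step 0: P' = (I − K·H)·P̄ = [403/1382 903/2764; 903/2764 3107/5528]
step 1: x̄ = F·x = [-1225/1382, -1078/691]
step 1: P̄ = F·P·Fᵀ + Q = [13859/5528 2510/691; 2510/691 8149/691]
step 1: y = z − H·x̄ = [6919/1382, -2019/1382]
step 1: S = H·P̄·Hᵀ + R = [377059/5528 -138871/5528; -138871/5528 150067/5528]
step 1: K = P̄·Hᵀ·S⁻¹ = [1502035/6747279 1453684/6747279; 331784/963897 -143512/963897]
step 1: x' = x̄ + K·y = [-584533/6747279, 367006/963897]
step 1: P' = (I − K·H)·P̄ = [1865456/6747279 295906/963897; 295906/963897 515615/963897]

step 0: x' = [-147/691, 1519/1382], P' = [403/1382 903/2764; 903/2764 3107/5528]
step 1: x' = [-584533/6747279, 367006/963897], P' = [1865456/6747279 295906/963897; 295906/963897 515615/963897]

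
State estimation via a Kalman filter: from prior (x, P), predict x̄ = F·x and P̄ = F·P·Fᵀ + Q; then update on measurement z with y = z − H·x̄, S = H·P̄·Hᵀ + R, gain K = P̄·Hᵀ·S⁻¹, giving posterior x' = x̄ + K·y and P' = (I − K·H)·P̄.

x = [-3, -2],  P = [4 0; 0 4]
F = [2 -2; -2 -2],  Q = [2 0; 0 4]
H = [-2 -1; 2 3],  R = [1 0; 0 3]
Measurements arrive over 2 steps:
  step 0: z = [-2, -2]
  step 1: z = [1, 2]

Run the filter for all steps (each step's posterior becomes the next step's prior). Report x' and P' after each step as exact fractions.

step 0: x' = [34490/20563, -32834/20563], P' = [14790/20563 -14688/20563; -14688/20563 19692/20563]
step 1: x' = [-19152332/29902729, 24424572/29902729], P' = [18434730/29902729 -17486232/29902729; -17486232/29902729 23701436/29902729]

step 0: x̄ = F·x = [-2, 10]
step 0: P̄ = F·P·Fᵀ + Q = [34 0; 0 36]
step 0: y = z − H·x̄ = [4, -28]
step 0: S = H·P̄·Hᵀ + R = [173 -244; -244 463]
step 0: K = P̄·Hᵀ·S⁻¹ = [-14892/20563 -4828/20563; 9684/20563 9900/20563]
step 0: x' = x̄ + K·y = [34490/20563, -32834/20563]
step 0: P' = (I − K·H)·P̄ = [14790/20563 -14688/20563; -14688/20563 19692/20563]
step 1: x̄ = F·x = [134648/20563, -3312/20563]
step 1: P̄ = F·P·Fᵀ + Q = [296558/20563 19608/20563; 19608/20563 102676/20563]
step 1: y = z − H·x̄ = [286547/20563, -218234/20563]
step 1: S = H·P̄·Hᵀ + R = [1387903/20563 -1651124/20563; -1651124/20563 2407301/20563]
step 1: K = P̄·Hᵀ·S⁻¹ = [-19383228/29902729 -5196412/29902729; 11271028/29902729 12043948/29902729]
step 1: x' = x̄ + K·y = [-19152332/29902729, 24424572/29902729]
step 1: P' = (I − K·H)·P̄ = [18434730/29902729 -17486232/29902729; -17486232/29902729 23701436/29902729]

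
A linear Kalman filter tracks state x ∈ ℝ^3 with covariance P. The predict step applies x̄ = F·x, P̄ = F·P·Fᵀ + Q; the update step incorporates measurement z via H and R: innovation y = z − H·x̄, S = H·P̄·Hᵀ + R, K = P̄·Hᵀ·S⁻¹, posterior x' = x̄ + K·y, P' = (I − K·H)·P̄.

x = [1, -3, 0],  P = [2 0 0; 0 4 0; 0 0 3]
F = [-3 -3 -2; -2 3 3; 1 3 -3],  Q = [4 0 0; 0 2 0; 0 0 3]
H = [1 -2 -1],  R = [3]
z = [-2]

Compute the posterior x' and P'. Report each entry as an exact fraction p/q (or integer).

x̄ = F·x = [6, -11, -8]
P̄ = F·P·Fᵀ + Q = [70 -42 -24; -42 73 5; -24 5 68]
y = z − H·x̄ = [-38]
S = H·P̄·Hᵀ + R = [669]
K = P̄·Hᵀ·S⁻¹ = [178/669; -193/669; -34/223]
x' = x̄ + K·y = [-2750/669, -25/669, -492/223]
P' = (I − K·H)·P̄ = [15146/669 6256/669 700/223; 6256/669 11588/669 -5447/223; 700/223 -5447/223 11696/223]

x' = [-2750/669, -25/669, -492/223]
P' = [15146/669 6256/669 700/223; 6256/669 11588/669 -5447/223; 700/223 -5447/223 11696/223]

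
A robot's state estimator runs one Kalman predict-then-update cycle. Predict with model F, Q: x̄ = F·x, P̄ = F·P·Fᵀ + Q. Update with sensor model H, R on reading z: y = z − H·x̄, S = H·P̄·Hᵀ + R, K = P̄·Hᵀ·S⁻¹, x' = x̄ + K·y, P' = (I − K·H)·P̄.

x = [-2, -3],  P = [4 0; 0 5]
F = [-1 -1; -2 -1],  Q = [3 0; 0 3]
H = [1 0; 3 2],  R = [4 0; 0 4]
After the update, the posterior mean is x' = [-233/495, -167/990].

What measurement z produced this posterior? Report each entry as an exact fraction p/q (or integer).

x̄ = F·x = [5, 7]
P̄ = F·P·Fᵀ + Q = [12 13; 13 24]
S = H·P̄·Hᵀ + R = [16 62; 62 364]
K = P̄·Hᵀ·S⁻¹ = [131/495 62/495; -331/990 293/990]
x' − x̄ = [-2708/495, -7097/990] = K·y
y = (KᵀK)⁻¹·Kᵀ·(x' − x̄) = [-6, -31]
z = y + H·x̄ = [-6, -31] + [5, 29] = [-1, -2]

z = [-1, -2]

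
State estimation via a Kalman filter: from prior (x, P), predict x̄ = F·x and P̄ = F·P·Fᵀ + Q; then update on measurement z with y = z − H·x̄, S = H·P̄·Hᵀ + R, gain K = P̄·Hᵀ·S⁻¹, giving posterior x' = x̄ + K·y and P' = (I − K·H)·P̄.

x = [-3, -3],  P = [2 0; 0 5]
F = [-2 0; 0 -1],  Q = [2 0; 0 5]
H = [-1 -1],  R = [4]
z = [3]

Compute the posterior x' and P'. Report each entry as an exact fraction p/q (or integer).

x̄ = F·x = [6, 3]
P̄ = F·P·Fᵀ + Q = [10 0; 0 10]
y = z − H·x̄ = [12]
S = H·P̄·Hᵀ + R = [24]
K = P̄·Hᵀ·S⁻¹ = [-5/12; -5/12]
x' = x̄ + K·y = [1, -2]
P' = (I − K·H)·P̄ = [35/6 -25/6; -25/6 35/6]

x' = [1, -2]
P' = [35/6 -25/6; -25/6 35/6]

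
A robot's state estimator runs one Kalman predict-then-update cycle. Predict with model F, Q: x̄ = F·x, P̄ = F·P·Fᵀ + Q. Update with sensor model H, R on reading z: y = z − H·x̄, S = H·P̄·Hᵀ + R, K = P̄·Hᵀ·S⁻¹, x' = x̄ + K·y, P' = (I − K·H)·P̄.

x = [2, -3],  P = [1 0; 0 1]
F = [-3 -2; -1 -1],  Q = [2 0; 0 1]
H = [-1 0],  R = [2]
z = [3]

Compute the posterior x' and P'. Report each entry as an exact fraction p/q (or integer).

x̄ = F·x = [0, 1]
P̄ = F·P·Fᵀ + Q = [15 5; 5 3]
y = z − H·x̄ = [3]
S = H·P̄·Hᵀ + R = [17]
K = P̄·Hᵀ·S⁻¹ = [-15/17; -5/17]
x' = x̄ + K·y = [-45/17, 2/17]
P' = (I − K·H)·P̄ = [30/17 10/17; 10/17 26/17]

x' = [-45/17, 2/17]
P' = [30/17 10/17; 10/17 26/17]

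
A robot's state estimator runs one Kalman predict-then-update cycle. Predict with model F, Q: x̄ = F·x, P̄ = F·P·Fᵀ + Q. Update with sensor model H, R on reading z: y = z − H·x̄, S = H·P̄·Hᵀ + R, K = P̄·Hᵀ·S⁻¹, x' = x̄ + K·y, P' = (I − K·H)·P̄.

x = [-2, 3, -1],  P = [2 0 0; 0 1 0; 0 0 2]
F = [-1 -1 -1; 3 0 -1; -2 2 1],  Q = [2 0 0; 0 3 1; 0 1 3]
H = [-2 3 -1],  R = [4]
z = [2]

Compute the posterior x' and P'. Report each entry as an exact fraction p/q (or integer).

x' = [-338/191, 215/191, 991/191]
P' = [999/191 406/191 -728/191; 406/191 343/191 37/191; -728/191 37/191 1679/191]

x̄ = F·x = [0, -5, 9]
P̄ = F·P·Fᵀ + Q = [7 -4 0; -4 23 -13; 0 -13 17]
y = z − H·x̄ = [26]
S = H·P̄·Hᵀ + R = [382]
K = P̄·Hᵀ·S⁻¹ = [-13/191; 45/191; -28/191]
x' = x̄ + K·y = [-338/191, 215/191, 991/191]
P' = (I − K·H)·P̄ = [999/191 406/191 -728/191; 406/191 343/191 37/191; -728/191 37/191 1679/191]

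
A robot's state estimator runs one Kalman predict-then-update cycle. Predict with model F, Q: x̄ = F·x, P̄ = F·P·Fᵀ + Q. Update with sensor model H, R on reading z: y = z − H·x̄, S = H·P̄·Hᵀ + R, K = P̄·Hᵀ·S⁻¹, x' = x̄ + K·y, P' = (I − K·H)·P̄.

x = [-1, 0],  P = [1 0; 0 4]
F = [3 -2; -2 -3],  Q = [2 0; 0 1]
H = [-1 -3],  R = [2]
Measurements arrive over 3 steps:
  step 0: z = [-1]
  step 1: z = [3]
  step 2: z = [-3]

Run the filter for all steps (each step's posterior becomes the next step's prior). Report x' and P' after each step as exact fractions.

step 0: x̄ = F·x = [-3, 2]
step 0: P̄ = F·P·Fᵀ + Q = [27 18; 18 41]
step 0: y = z − H·x̄ = [2]
step 0: S = H·P̄·Hᵀ + R = [506]
step 0: K = P̄·Hᵀ·S⁻¹ = [-81/506; -141/506]
step 0: x' = x̄ + K·y = [-840/253, 365/253]
step 0: P' = (I − K·H)·P̄ = [7101/506 -2313/506; -2313/506 865/506]
step 1: x̄ = F·x = [-3250/253, 585/253]
step 1: P̄ = F·P·Fᵀ + Q = [96137/506 -25851/506; -25851/506 8939/506]
step 1: y = z − H·x̄ = [-32/11]
step 1: S = H·P̄·Hᵀ + R = [489/11]
step 1: K = P̄·Hᵀ·S⁻¹ = [-404/489; -7/163]
step 1: x' = x̄ + K·y = [-117446/11247, 9137/3749]
step 1: P' = (I − K·H)·P̄ = [3591187/22494 -394891/7498; -394891/7498 131845/7498]
step 2: x̄ = F·x = [-135720/3749, 152659/11247]
step 2: P̄ = F·P·Fᵀ + Q = [16054629/7498 -4416849/7498; -4416849/7498 3730981/22494]
step 2: y = z − H·x̄ = [5692/3749]
step 2: S = H·P̄·Hᵀ + R = [380737/3749]
step 2: K = P̄·Hᵀ·S⁻¹ = [-1402041/380737; 342934/380737]
step 2: x' = x̄ + K·y = [-15911988/380737, 17065583/1142211]
step 2: P' = (I − K·H)·P̄ = [581796039/761474 -192062625/761474; -192062625/761474 190690889/2284422]

step 0: x' = [-840/253, 365/253], P' = [7101/506 -2313/506; -2313/506 865/506]
step 1: x' = [-117446/11247, 9137/3749], P' = [3591187/22494 -394891/7498; -394891/7498 131845/7498]
step 2: x' = [-15911988/380737, 17065583/1142211], P' = [581796039/761474 -192062625/761474; -192062625/761474 190690889/2284422]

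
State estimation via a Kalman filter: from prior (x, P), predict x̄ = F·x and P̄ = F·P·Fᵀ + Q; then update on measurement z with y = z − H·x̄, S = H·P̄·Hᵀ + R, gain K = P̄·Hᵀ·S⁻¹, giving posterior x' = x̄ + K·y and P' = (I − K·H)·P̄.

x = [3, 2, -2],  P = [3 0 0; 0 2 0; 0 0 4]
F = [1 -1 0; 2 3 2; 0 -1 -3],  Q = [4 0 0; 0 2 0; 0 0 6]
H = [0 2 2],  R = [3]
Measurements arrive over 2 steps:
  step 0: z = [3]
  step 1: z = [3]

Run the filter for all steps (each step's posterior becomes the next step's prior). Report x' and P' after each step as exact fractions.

step 0: x̄ = F·x = [1, 8, 4]
step 0: P̄ = F·P·Fᵀ + Q = [9 0 2; 0 48 -30; 2 -30 44]
step 0: y = z − H·x̄ = [-21]
step 0: S = H·P̄·Hᵀ + R = [131]
step 0: K = P̄·Hᵀ·S⁻¹ = [4/131; 36/131; 28/131]
step 0: x' = x̄ + K·y = [47/131, 292/131, -64/131]
step 0: P' = (I − K·H)·P̄ = [1163/131 -144/131 150/131; -144/131 4992/131 -4938/131; 150/131 -4938/131 4980/131]
step 1: x̄ = F·x = [-245/131, 842/131, -100/131]
step 1: P̄ = F·P·Fᵀ + Q = [6967/131 -2618/131 -10128/131; -2618/131 9978/131 8850/131; -10128/131 8850/131 20970/131]
step 1: y = z − H·x̄ = [-1091/131]
step 1: S = H·P̄·Hᵀ + R = [194985/131]
step 1: K = P̄·Hᵀ·S⁻¹ = [-25492/194985; 4184/21665; 568/1857]
step 1: x' = x̄ + K·y = [-152363/194985, 104406/21665, -6148/1857]
step 1: P' = (I − K·H)·P̄ = [5409301/194985 381218/21665 -33040/1857; 381218/21665 447486/21665 -12606/619; -33040/1857 -12606/619 12890/619]

step 0: x' = [47/131, 292/131, -64/131], P' = [1163/131 -144/131 150/131; -144/131 4992/131 -4938/131; 150/131 -4938/131 4980/131]
step 1: x' = [-152363/194985, 104406/21665, -6148/1857], P' = [5409301/194985 381218/21665 -33040/1857; 381218/21665 447486/21665 -12606/619; -33040/1857 -12606/619 12890/619]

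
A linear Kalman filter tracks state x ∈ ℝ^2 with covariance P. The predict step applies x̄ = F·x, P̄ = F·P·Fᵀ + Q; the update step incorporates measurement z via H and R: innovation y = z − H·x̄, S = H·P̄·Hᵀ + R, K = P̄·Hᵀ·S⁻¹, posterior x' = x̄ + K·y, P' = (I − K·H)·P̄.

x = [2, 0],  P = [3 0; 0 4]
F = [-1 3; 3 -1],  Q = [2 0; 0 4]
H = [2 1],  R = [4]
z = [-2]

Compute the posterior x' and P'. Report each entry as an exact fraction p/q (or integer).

x' = [-482/119, 106/17]
P' = [1158/119 -296/17; -296/17 588/17]

x̄ = F·x = [-2, 6]
P̄ = F·P·Fᵀ + Q = [41 -21; -21 35]
y = z − H·x̄ = [-4]
S = H·P̄·Hᵀ + R = [119]
K = P̄·Hᵀ·S⁻¹ = [61/119; -1/17]
x' = x̄ + K·y = [-482/119, 106/17]
P' = (I − K·H)·P̄ = [1158/119 -296/17; -296/17 588/17]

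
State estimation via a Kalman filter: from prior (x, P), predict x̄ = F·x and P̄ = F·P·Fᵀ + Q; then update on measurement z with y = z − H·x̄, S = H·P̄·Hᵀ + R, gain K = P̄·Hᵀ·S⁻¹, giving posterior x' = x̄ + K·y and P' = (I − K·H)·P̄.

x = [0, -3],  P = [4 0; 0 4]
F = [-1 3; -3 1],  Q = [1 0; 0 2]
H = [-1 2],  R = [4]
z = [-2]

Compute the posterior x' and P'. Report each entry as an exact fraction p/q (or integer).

x' = [-1088/117, -217/39]
P' = [4748/117 796/39; 796/39 146/13]

x̄ = F·x = [-9, -3]
P̄ = F·P·Fᵀ + Q = [41 24; 24 42]
y = z − H·x̄ = [-5]
S = H·P̄·Hᵀ + R = [117]
K = P̄·Hᵀ·S⁻¹ = [7/117; 20/39]
x' = x̄ + K·y = [-1088/117, -217/39]
P' = (I − K·H)·P̄ = [4748/117 796/39; 796/39 146/13]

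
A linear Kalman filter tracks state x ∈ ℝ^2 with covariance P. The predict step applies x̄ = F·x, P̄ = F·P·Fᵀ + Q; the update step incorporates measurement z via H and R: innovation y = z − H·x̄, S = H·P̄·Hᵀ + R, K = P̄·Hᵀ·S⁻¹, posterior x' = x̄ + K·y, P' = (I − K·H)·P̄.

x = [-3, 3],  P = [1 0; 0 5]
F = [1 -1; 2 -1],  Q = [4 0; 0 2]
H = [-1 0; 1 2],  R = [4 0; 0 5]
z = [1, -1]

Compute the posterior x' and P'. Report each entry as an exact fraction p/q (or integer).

x' = [-29/107, -739/642]
P' = [196/107 -58/107; -58/107 769/642]

x̄ = F·x = [-6, -9]
P̄ = F·P·Fᵀ + Q = [10 7; 7 11]
y = z − H·x̄ = [-5, 23]
S = H·P̄·Hᵀ + R = [14 -24; -24 87]
K = P̄·Hᵀ·S⁻¹ = [-49/107 16/107; 29/214 119/321]
x' = x̄ + K·y = [-29/107, -739/642]
P' = (I − K·H)·P̄ = [196/107 -58/107; -58/107 769/642]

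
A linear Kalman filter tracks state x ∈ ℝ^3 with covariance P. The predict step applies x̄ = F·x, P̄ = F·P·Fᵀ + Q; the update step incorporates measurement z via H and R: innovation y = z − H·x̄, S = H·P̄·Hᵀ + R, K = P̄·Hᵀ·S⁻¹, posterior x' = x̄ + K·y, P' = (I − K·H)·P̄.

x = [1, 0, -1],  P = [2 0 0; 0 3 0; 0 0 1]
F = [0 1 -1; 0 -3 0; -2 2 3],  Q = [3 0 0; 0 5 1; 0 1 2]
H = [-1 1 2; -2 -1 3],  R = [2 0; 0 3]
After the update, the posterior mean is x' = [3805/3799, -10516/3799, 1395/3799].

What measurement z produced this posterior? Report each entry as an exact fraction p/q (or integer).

x̄ = F·x = [1, 0, -5]
P̄ = F·P·Fᵀ + Q = [7 -9 3; -9 32 -17; 3 -17 31]
S = H·P̄·Hᵀ + R = [103 139; 139 372]
K = P̄·Hᵀ·S⁻¹ = [-4276/18995 1802/18995; 11639/18995 -7668/18995; 1168/18995 4874/18995]
x' − x̄ = [6/3799, -10516/3799, 20390/3799] = K·y
y = (KᵀK)⁻¹·Kᵀ·(x' − x̄) = [8, 19]
z = y + H·x̄ = [8, 19] + [-11, -17] = [-3, 2]

z = [-3, 2]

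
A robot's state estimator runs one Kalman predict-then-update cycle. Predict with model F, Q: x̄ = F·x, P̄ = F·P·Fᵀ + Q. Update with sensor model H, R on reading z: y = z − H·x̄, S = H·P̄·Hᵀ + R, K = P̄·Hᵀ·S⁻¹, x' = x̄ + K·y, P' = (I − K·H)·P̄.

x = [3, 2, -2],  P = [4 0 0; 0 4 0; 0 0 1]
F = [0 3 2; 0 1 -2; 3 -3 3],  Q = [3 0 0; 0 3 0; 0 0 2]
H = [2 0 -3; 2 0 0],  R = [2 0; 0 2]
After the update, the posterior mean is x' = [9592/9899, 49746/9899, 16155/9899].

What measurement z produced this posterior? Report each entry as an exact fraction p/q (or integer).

z = [-3, 2]

x̄ = F·x = [2, 6, -3]
P̄ = F·P·Fᵀ + Q = [43 8 -30; 8 11 -18; -30 -18 83]
S = H·P̄·Hᵀ + R = [1281 352; 352 174]
K = P̄·Hᵀ·S⁻¹ = [176/49495 24107/49495; 3274/49495 -2072/49495; -16323/49495 15954/49495]
x' − x̄ = [-10206/9899, -9648/9899, 45852/9899] = K·y
y = (KᵀK)⁻¹·Kᵀ·(x' − x̄) = [-16, -2]
z = y + H·x̄ = [-16, -2] + [13, 4] = [-3, 2]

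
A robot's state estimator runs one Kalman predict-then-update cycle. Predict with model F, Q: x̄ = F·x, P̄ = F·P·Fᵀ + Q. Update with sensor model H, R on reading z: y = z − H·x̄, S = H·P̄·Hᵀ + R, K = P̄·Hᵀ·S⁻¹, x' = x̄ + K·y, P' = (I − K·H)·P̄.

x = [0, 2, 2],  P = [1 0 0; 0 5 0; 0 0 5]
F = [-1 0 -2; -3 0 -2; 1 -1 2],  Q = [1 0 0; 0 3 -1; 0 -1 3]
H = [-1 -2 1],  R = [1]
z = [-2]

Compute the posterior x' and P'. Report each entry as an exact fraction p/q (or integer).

x̄ = F·x = [-4, -4, 2]
P̄ = F·P·Fᵀ + Q = [22 23 -21; 23 32 -24; -21 -24 29]
y = z − H·x̄ = [-16]
S = H·P̄·Hᵀ + R = [410]
K = P̄·Hᵀ·S⁻¹ = [-89/410; -111/410; 49/205]
x' = x̄ + K·y = [-108/205, 68/205, -374/205]
P' = (I − K·H)·P̄ = [1099/410 -449/410 56/205; -449/410 799/410 519/205; 56/205 519/205 1143/205]

x' = [-108/205, 68/205, -374/205]
P' = [1099/410 -449/410 56/205; -449/410 799/410 519/205; 56/205 519/205 1143/205]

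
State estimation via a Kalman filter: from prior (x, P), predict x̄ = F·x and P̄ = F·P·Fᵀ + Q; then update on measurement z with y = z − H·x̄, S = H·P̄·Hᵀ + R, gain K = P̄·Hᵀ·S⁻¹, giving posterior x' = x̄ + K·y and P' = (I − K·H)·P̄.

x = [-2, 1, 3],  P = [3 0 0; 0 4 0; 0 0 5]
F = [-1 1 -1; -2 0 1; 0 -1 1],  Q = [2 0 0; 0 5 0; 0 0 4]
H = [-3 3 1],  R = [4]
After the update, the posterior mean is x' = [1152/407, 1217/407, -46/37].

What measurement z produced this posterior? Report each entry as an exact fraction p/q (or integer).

x̄ = F·x = [0, 7, 2]
P̄ = F·P·Fᵀ + Q = [14 1 -9; 1 22 5; -9 5 13]
S = H·P̄·Hᵀ + R = [407]
K = P̄·Hᵀ·S⁻¹ = [-48/407; 68/407; 5/37]
x' − x̄ = [1152/407, -1632/407, -120/37] = K·y
y = (KᵀK)⁻¹·Kᵀ·(x' − x̄) = [-24]
z = y + H·x̄ = [-24] + [23] = [-1]

z = [-1]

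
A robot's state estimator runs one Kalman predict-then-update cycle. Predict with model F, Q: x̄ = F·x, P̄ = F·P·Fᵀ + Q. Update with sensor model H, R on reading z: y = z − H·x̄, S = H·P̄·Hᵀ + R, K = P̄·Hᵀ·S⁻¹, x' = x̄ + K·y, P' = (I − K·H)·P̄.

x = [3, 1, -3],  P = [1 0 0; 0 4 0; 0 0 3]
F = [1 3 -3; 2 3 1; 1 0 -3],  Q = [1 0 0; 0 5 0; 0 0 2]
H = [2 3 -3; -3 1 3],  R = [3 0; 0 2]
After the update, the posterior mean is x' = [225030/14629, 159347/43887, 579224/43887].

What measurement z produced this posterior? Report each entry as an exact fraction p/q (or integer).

z = [2, -3]

x̄ = F·x = [15, 6, 12]
P̄ = F·P·Fᵀ + Q = [65 29 28; 29 48 -7; 28 -7 30]
S = H·P̄·Hᵀ + R = [1103 -341; -341 185]
K = P̄·Hᵀ·S⁻¹ = [-1119/29258 -15031/29258; 20795/87774 9863/87774; -5258/43887 -9929/43887]
x' − x̄ = [5595/14629, -103975/43887, 52580/43887] = K·y
y = (KᵀK)⁻¹·Kᵀ·(x' − x̄) = [-10, 0]
z = y + H·x̄ = [-10, 0] + [12, -3] = [2, -3]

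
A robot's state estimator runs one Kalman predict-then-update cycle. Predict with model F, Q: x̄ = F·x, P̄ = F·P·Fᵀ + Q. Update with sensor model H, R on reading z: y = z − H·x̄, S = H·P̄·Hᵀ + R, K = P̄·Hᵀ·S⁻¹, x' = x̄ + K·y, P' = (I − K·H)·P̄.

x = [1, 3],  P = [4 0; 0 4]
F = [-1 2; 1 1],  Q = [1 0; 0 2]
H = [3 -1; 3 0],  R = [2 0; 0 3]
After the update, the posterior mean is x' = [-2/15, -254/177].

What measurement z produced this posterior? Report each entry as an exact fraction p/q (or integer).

z = [2, -2]

x̄ = F·x = [5, 4]
P̄ = F·P·Fᵀ + Q = [21 4; 4 10]
S = H·P̄·Hᵀ + R = [177 177; 177 192]
K = P̄·Hᵀ·S⁻¹ = [1/15 4/15; -116/177 2/3]
x' − x̄ = [-77/15, -962/177] = K·y
y = (KᵀK)⁻¹·Kᵀ·(x' − x̄) = [-9, -17]
z = y + H·x̄ = [-9, -17] + [11, 15] = [2, -2]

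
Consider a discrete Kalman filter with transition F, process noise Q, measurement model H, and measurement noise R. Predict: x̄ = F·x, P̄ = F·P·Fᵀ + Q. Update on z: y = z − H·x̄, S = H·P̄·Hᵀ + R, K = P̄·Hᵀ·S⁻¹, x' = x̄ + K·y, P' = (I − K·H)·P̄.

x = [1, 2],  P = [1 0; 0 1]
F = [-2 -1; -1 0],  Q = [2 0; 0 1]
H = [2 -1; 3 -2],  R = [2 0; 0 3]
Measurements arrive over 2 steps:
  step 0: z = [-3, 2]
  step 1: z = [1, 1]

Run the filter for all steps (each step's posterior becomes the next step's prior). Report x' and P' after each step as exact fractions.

step 0: x' = [-12/11, -14/11], P' = [19/22 12/11; 12/11 39/22]
step 1: x' = [10697/12603, 2769/4201], P' = [9671/12603 3854/4201; 3854/4201 6174/4201]

step 0: x̄ = F·x = [-4, -1]
step 0: P̄ = F·P·Fᵀ + Q = [7 2; 2 2]
step 0: y = z − H·x̄ = [4, 12]
step 0: S = H·P̄·Hᵀ + R = [24 32; 32 50]
step 0: K = P̄·Hᵀ·S⁻¹ = [7/22 3/22; 9/44 -1/11]
step 0: x' = x̄ + K·y = [-12/11, -14/11]
step 0: P' = (I − K·H)·P̄ = [19/22 12/11; 12/11 39/22]
step 1: x̄ = F·x = [38/11, 12/11]
step 1: P̄ = F·P·Fᵀ + Q = [255/22 31/11; 31/11 41/22]
step 1: y = z − H·x̄ = [-53/11, -79/11]
step 1: S = H·P̄·Hᵀ + R = [857/22 589/11; 589/11 1781/22]
step 1: K = P̄·Hᵀ·S⁻¹ = [3890/12603 1963/12603; 767/4201 -262/4201]
step 1: x' = x̄ + K·y = [10697/12603, 2769/4201]
step 1: P' = (I − K·H)·P̄ = [9671/12603 3854/4201; 3854/4201 6174/4201]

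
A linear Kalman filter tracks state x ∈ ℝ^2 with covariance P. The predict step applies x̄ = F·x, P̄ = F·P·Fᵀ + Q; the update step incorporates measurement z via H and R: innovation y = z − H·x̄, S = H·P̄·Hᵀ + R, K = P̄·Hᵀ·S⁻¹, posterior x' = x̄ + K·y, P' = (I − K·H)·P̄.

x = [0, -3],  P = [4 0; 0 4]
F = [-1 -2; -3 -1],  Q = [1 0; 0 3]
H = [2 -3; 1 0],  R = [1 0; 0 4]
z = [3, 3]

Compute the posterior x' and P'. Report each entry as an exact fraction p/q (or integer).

x̄ = F·x = [6, 3]
P̄ = F·P·Fᵀ + Q = [21 20; 20 43]
y = z − H·x̄ = [0, -3]
S = H·P̄·Hᵀ + R = [232 -18; -18 25]
K = P̄·Hᵀ·S⁻¹ = [-18/1369 1137/1369; -1865/5476 1519/2738]
x' = x̄ + K·y = [4803/1369, 3657/2738]
P' = (I − K·H)·P̄ = [4548/1369 3038/1369; 3038/1369 8723/5476]

x' = [4803/1369, 3657/2738]
P' = [4548/1369 3038/1369; 3038/1369 8723/5476]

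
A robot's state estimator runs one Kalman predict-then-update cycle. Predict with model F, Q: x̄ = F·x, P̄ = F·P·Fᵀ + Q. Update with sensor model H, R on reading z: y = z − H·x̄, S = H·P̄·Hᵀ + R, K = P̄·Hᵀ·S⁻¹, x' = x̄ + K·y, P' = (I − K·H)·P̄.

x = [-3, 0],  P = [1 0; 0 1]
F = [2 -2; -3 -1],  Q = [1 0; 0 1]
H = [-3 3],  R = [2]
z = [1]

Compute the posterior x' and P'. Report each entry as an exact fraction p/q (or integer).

x̄ = F·x = [-6, 9]
P̄ = F·P·Fᵀ + Q = [9 -4; -4 11]
y = z − H·x̄ = [-44]
S = H·P̄·Hᵀ + R = [254]
K = P̄·Hᵀ·S⁻¹ = [-39/254; 45/254]
x' = x̄ + K·y = [96/127, 153/127]
P' = (I − K·H)·P̄ = [765/254 739/254; 739/254 769/254]

x' = [96/127, 153/127]
P' = [765/254 739/254; 739/254 769/254]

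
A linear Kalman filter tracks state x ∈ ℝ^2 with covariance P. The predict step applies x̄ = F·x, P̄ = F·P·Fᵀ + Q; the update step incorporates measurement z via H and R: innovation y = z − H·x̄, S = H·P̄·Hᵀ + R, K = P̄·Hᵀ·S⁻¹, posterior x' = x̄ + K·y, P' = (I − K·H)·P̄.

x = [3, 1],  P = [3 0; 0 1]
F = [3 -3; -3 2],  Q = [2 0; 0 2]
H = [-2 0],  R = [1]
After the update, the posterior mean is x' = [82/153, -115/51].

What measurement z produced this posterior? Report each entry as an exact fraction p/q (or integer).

z = [-1]

x̄ = F·x = [6, -7]
P̄ = F·P·Fᵀ + Q = [38 -33; -33 33]
S = H·P̄·Hᵀ + R = [153]
K = P̄·Hᵀ·S⁻¹ = [-76/153; 22/51]
x' − x̄ = [-836/153, 242/51] = K·y
y = (KᵀK)⁻¹·Kᵀ·(x' − x̄) = [11]
z = y + H·x̄ = [11] + [-12] = [-1]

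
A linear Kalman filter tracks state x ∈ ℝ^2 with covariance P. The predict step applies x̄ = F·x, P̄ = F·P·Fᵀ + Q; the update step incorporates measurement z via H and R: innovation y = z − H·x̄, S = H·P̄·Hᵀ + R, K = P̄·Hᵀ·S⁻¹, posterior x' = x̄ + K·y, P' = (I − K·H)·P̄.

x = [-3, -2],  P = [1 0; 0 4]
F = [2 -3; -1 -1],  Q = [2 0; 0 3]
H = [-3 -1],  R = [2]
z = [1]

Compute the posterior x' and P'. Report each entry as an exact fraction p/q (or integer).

x' = [-51/28, 503/112]
P' = [5/7 -43/28; -43/28 535/112]

x̄ = F·x = [0, 5]
P̄ = F·P·Fᵀ + Q = [42 10; 10 8]
y = z − H·x̄ = [6]
S = H·P̄·Hᵀ + R = [448]
K = P̄·Hᵀ·S⁻¹ = [-17/56; -19/224]
x' = x̄ + K·y = [-51/28, 503/112]
P' = (I − K·H)·P̄ = [5/7 -43/28; -43/28 535/112]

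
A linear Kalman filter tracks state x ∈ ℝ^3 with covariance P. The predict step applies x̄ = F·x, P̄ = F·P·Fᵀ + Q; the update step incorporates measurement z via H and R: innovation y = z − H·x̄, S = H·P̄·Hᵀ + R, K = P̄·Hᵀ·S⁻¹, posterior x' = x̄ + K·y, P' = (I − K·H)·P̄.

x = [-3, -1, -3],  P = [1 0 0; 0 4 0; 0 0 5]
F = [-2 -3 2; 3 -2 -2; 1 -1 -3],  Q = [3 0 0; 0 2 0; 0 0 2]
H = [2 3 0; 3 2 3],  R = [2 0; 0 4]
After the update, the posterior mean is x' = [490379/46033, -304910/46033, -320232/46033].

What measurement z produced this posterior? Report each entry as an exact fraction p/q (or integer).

z = [2, -3]

x̄ = F·x = [3, -1, 7]
P̄ = F·P·Fᵀ + Q = [63 -2 -20; -2 47 41; -20 41 52]
S = H·P̄·Hᵀ + R = [653 883; 883 1335]
K = P̄·Hᵀ·S⁻¹ = [49825/92066 -24335/92066; -1709/46033 8406/46033; -46369/92066 42945/92066]
x' − x̄ = [352280/46033, -258877/46033, -642463/46033] = K·y
y = (KᵀK)⁻¹·Kᵀ·(x' − x̄) = [-1, -31]
z = y + H·x̄ = [-1, -31] + [3, 28] = [2, -3]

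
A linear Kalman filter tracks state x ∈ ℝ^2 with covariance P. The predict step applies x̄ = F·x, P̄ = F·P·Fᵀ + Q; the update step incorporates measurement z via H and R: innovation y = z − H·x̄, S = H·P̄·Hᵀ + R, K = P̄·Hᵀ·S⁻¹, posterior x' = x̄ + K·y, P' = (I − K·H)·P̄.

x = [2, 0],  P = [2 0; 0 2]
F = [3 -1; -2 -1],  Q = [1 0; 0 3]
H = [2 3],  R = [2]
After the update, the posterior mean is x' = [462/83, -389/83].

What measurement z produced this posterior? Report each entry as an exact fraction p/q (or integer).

z = [-3]

x̄ = F·x = [6, -4]
P̄ = F·P·Fᵀ + Q = [21 -10; -10 13]
S = H·P̄·Hᵀ + R = [83]
K = P̄·Hᵀ·S⁻¹ = [12/83; 19/83]
x' − x̄ = [-36/83, -57/83] = K·y
y = (KᵀK)⁻¹·Kᵀ·(x' − x̄) = [-3]
z = y + H·x̄ = [-3] + [0] = [-3]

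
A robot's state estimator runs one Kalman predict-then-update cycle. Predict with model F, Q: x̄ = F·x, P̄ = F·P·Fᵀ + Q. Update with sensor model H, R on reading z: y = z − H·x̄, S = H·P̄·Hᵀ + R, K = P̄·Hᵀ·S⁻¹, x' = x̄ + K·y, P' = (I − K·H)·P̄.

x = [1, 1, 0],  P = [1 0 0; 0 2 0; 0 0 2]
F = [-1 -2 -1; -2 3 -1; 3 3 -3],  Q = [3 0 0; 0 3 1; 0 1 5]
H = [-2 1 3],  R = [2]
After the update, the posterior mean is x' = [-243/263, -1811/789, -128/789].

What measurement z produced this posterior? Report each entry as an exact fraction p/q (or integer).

x̄ = F·x = [-3, 1, 6]
P̄ = F·P·Fᵀ + Q = [14 -8 -9; -8 27 19; -9 19 50]
S = H·P̄·Hᵀ + R = [789]
K = P̄·Hᵀ·S⁻¹ = [-21/263; 100/789; 187/789]
x' − x̄ = [546/263, -2600/789, -4862/789] = K·y
y = (KᵀK)⁻¹·Kᵀ·(x' − x̄) = [-26]
z = y + H·x̄ = [-26] + [25] = [-1]

z = [-1]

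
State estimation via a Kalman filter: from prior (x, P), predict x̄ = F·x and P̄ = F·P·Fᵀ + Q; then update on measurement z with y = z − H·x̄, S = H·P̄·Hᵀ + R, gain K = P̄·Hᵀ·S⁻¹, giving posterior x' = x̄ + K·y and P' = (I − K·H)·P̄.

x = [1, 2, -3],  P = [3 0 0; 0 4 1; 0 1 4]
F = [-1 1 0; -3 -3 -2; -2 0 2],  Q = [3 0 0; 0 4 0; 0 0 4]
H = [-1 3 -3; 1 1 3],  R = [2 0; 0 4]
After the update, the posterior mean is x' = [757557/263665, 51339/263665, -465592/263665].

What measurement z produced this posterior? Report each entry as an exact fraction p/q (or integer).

x̄ = F·x = [1, -3, -8]
P̄ = F·P·Fᵀ + Q = [10 -5 8; -5 95 -4; 8 -4 32]
S = H·P̄·Hᵀ + R = [1305 -95; -95 411]
K = P̄·Hᵀ·S⁻¹ = [-8692/263665 3319/52733; 65766/263665 13048/52733; -19088/263665 11948/52733]
x' − x̄ = [493892/263665, 842334/263665, 1643728/263665] = K·y
y = (KᵀK)⁻¹·Kᵀ·(x' − x̄) = [-11, 24]
z = y + H·x̄ = [-11, 24] + [14, -26] = [3, -2]

z = [3, -2]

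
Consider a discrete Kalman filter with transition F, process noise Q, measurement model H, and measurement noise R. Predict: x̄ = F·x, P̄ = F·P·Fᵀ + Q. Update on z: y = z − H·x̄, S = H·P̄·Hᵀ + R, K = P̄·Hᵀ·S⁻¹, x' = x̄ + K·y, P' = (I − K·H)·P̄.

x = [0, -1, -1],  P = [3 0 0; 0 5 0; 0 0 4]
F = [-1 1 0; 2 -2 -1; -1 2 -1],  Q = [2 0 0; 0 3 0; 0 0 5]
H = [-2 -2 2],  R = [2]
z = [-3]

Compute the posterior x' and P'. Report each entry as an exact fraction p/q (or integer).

x̄ = F·x = [-1, 3, -1]
P̄ = F·P·Fᵀ + Q = [10 -16 13; -16 39 -22; 13 -22 32]
y = z − H·x̄ = [3]
S = H·P̄·Hᵀ + R = [270]
K = P̄·Hᵀ·S⁻¹ = [19/135; -1/3; 41/135]
x' = x̄ + K·y = [-26/45, 2, -4/45]
P' = (I − K·H)·P̄ = [628/135 -10/3 197/135; -10/3 9 16/3; 197/135 16/3 958/135]

x' = [-26/45, 2, -4/45]
P' = [628/135 -10/3 197/135; -10/3 9 16/3; 197/135 16/3 958/135]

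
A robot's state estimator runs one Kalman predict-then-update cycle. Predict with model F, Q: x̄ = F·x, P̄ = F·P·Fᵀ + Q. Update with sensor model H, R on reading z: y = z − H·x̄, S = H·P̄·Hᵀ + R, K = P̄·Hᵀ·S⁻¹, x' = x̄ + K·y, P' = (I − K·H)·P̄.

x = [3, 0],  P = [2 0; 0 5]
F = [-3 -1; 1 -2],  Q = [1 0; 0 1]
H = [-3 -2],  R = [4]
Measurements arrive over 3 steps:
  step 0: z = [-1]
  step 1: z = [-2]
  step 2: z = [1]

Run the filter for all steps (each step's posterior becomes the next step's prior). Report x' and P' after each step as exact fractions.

step 0: x̄ = F·x = [-9, 3]
step 0: P̄ = F·P·Fᵀ + Q = [24 4; 4 23]
step 0: y = z − H·x̄ = [-22]
step 0: S = H·P̄·Hᵀ + R = [360]
step 0: K = P̄·Hᵀ·S⁻¹ = [-2/9; -29/180]
step 0: x' = x̄ + K·y = [-37/9, 589/90]
step 0: P' = (I − K·H)·P̄ = [56/9 -80/9; -80/9 1229/90]
step 1: x̄ = F·x = [521/90, -86/5]
step 1: P̄ = F·P·Fᵀ + Q = [1559/90 -179/5; -179/5 487/5]
step 1: y = z − H·x̄ = [-571/30]
step 1: S = H·P̄·Hᵀ + R = [1199/10]
step 1: K = P̄·Hᵀ·S⁻¹ = [589/3597; -874/1199]
step 1: x' = x̄ + K·y = [3204/1199, -11963/3597]
step 1: P' = (I − K·H)·P̄ = [50744/3597 -77294/3597; -77294/3597 40395/1199]
step 2: x̄ = F·x = [-16873/3597, 33538/3597]
step 2: P̄ = F·P·Fᵀ + Q = [39238/1199 -296332/3597; -296332/3597 848257/3597]
step 2: y = z − H·x̄ = [20054/3597]
step 2: S = H·P̄·Hᵀ + R = [910858/3597]
step 2: K = P̄·Hᵀ·S⁻¹ = [119761/455429; -403759/455429]
step 2: x' = x̄ + K·y = [-1468659/455429, 1995328/455429]
step 2: P' = (I − K·H)·P̄ = [20788136/1366287 -10633590/455429; -10633590/455429 16757903/455429]

step 0: x' = [-37/9, 589/90], P' = [56/9 -80/9; -80/9 1229/90]
step 1: x' = [3204/1199, -11963/3597], P' = [50744/3597 -77294/3597; -77294/3597 40395/1199]
step 2: x' = [-1468659/455429, 1995328/455429], P' = [20788136/1366287 -10633590/455429; -10633590/455429 16757903/455429]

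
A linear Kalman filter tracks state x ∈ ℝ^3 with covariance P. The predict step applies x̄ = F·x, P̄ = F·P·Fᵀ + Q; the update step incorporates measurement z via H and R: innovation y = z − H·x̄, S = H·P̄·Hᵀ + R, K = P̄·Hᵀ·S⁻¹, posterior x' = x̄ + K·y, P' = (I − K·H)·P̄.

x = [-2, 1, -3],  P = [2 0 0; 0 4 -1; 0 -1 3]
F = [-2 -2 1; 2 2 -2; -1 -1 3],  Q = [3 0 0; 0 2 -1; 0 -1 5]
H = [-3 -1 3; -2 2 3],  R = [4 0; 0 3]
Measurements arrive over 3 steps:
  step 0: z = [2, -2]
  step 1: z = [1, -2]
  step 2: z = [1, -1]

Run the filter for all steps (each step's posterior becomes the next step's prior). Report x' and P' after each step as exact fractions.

step 0: x̄ = F·x = [-1, 4, -8]
step 0: P̄ = F·P·Fᵀ + Q = [34 -36 28; -36 46 -39; 28 -39 44]
step 0: y = z − H·x̄ = [27, 12]
step 0: S = H·P̄·Hᵀ + R = [266 115; 115 203]
step 0: K = P̄·Hᵀ·S⁻¹ = [10094/40773 -16966/40773; -16570/40773 18827/40773; 17891/40773 -10537/40773]
step 0: x' = x̄ + K·y = [9391/13591, -19458/13591, 10143/13591]
step 0: P' = (I − K·H)·P̄ = [254494/40773 -115256/40773 229534/40773; -115256/40773 79339/40773 -110903/40773; 229534/40773 -110903/40773 216421/40773]
step 1: x̄ = F·x = [30277/13591, -40420/13591, 40496/13591]
step 1: P̄ = F·P·Fᵀ + Q = [92500/13591 -44780/13591 8496/13591; -44780/13591 411466/40773 -596893/40773; 8496/13591 -596893/40773 1543189/40773]
step 1: y = z − H·x̄ = [-57486/13591, -7276/13591]
step 1: S = H·P̄·Hᵀ + R = [19277293/40773 13095130/40773; 13095130/40773 10373032/40773]
step 1: K = P̄·Hᵀ·S⁻¹ = [20454824/174634853 -38402324/174634853; -116596865/349269706 247312103/698539412; 111551907/349269706 -53711755/698539412]
step 1: x' = x̄ + K·y = [323079151/174634853, -305883142/174634853, 291617852/174634853]
step 1: P' = (I − K·H)·P̄ = [796679740/174634853 -331235336/174634853 713541060/174634853; -331235336/174634853 999884191/698539412 -1302571587/698539412; 713541060/174634853 -1302571587/698539412 2717445463/698539412]
step 2: x̄ = F·x = [257225834/174634853, -548843686/174634853, 857657547/174634853]
step 2: P̄ = F·P·Fᵀ + Q = [4753574939/698539412 -568054215/174634853 91157186/174634853; -568054215/174634853 1500250326/174634853 -1915977973/174634853; 91157186/174634853 -1915977973/174634853 5044217693/174634853]
step 2: y = z − H·x̄ = [-2175503972/174634853, -1135468454/174634853]
step 2: S = H·P̄·Hᵀ + R = [258956023151/698539412 89369492289/349269706; 89369492289/349269706 37135251851/174634853]
step 2: K = P̄·Hᵀ·S⁻¹ = [249716612751/2332711595165 -71996150131/333244513595; -1533221974719/4665423190330 469281646503/1332978054380; 1444472959103/4665423190330 -97511864151/1332978054380]
step 2: x' = x̄ + K·y = [3601913895252/2332711595165, -6241871628743/4665423190330, 7137203642161/4665423190330]
step 2: P' = (I − K·H)·P̄ = [10420252620849/2332711595165 -4310346074868/2332711595165 9316426079561/2332711595165; -4310346074868/2332711595165 13120691557929/9330846380660 -16956412379413/9330846380660; 9316426079561/2332711595165 -16956412379413/9330846380660 35465494749381/9330846380660]

step 0: x' = [9391/13591, -19458/13591, 10143/13591], P' = [254494/40773 -115256/40773 229534/40773; -115256/40773 79339/40773 -110903/40773; 229534/40773 -110903/40773 216421/40773]
step 1: x' = [323079151/174634853, -305883142/174634853, 291617852/174634853], P' = [796679740/174634853 -331235336/174634853 713541060/174634853; -331235336/174634853 999884191/698539412 -1302571587/698539412; 713541060/174634853 -1302571587/698539412 2717445463/698539412]
step 2: x' = [3601913895252/2332711595165, -6241871628743/4665423190330, 7137203642161/4665423190330], P' = [10420252620849/2332711595165 -4310346074868/2332711595165 9316426079561/2332711595165; -4310346074868/2332711595165 13120691557929/9330846380660 -16956412379413/9330846380660; 9316426079561/2332711595165 -16956412379413/9330846380660 35465494749381/9330846380660]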